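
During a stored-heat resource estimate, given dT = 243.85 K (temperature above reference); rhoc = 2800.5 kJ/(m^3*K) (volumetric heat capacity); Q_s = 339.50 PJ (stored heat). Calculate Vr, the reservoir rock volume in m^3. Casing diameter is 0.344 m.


Vr = Q_s * 1e12 / (rhoc * dT)
Vr = 339.50 * 1e12 / (2800.5 * 243.85)
Vr = 4.9714e+08 m^3


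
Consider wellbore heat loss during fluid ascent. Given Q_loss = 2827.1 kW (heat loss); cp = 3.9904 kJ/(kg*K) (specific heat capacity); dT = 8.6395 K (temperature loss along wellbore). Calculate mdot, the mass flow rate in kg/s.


mdot = Q_loss / (cp * dT)
mdot = 2827.1 / (3.9904 * 8.6395)
mdot = 82.004 kg/s


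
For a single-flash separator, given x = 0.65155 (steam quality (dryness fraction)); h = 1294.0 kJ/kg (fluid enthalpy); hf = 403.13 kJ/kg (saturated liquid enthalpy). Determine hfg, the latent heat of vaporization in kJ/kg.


hfg = (h - hf) / x
hfg = (1294.0 - 403.13) / 0.65155
hfg = 1367.3 kJ/kg


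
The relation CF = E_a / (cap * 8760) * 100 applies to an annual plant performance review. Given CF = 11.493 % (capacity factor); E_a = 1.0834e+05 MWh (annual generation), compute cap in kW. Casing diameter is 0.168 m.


cap = E_a / (CF/100 * 8760)
cap = 1.0834e+05 / (11.493/100 * 8760)
cap = 107.6097 MW
Convert: 107.6097 MW * 1000.0 = 1.0761e+05 kW
cap = 1.0761e+05 kW


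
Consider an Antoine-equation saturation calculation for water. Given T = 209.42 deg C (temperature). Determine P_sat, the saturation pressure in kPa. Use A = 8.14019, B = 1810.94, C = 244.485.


P_sat = 10^(A - B/(C + T)) / 760 * 0.101325
P_sat = 10^(8.14019 - 1810.94/(244.485 + 209.42)) / 760 * 0.101325
P_sat = 1.885400 MPa
Convert: 1.885400 MPa * 1000.0 = 1885.4 kPa
P_sat = 1885.4 kPa


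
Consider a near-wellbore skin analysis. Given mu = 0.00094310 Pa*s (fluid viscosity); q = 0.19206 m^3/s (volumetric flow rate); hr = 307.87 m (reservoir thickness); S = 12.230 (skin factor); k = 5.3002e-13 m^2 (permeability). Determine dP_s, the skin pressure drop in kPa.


dP_s = S * q * mu / (2*pi*k*hr) / 1000
dP_s = 12.230 * 0.19206 * 0.00094310 / (2*pi*5.3002e-13*307.87) / 1000
dP_s = 2160.6 kPa


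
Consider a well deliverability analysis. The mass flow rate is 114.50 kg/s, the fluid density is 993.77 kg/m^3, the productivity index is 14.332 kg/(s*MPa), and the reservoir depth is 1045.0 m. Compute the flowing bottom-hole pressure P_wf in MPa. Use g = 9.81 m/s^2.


Step 1: P_i = rho*g*h/1e6 = 993.77*9.81*1045.0/1e6 = 10.18758 MPa
Step 2: P_wf = P_i - mdot/PI = 10.18758 - 114.5/14.332 = 2.1985 MPa
P_wf = 2.1985 MPa


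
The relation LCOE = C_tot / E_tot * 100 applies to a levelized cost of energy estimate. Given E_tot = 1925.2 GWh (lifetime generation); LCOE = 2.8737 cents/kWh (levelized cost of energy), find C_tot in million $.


C_tot = LCOE / 100 * E_tot
C_tot = 2.8737 / 100 * 1925.2
C_tot = 55.324 million $


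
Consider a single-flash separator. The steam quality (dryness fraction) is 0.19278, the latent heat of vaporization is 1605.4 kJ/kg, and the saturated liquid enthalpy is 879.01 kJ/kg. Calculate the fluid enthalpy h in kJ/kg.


h = hf + x * hfg
h = 879.01 + 0.19278 * 1605.4
h = 1188.5 kJ/kg


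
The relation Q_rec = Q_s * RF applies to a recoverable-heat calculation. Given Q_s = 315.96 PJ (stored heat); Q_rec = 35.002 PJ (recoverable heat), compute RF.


RF = Q_rec / Q_s
RF = 35.002 / 315.96
RF = 0.11078


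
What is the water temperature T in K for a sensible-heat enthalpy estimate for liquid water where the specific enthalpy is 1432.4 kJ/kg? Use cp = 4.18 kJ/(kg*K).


T = h / cp
T = 1432.4 / 4.18
T = 342.6794 deg C
Convert to K: 342.6794 + 273.15 = 615.83 K
T = 615.83 K


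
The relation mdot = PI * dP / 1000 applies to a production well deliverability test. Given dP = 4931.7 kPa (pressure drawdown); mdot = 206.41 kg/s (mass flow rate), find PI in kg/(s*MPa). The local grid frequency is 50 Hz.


PI = mdot * 1000 / dP
PI = 206.41 * 1000 / 4931.7
PI = 41.854 kg/(s*MPa)


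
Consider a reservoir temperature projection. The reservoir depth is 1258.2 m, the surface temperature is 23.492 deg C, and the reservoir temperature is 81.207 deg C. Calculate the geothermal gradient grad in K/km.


grad = (T_res - T_surf) / d * 1000
grad = (81.207 - 23.492) / 1258.2 * 1000
grad = 45.87109 deg C/km
Convert: 45.87109 deg C/km * 1.0 = 45.871 K/km
grad = 45.871 K/km


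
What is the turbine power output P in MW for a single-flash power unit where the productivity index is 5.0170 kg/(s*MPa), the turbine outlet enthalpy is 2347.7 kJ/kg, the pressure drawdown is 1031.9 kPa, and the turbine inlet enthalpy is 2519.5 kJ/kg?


Step 1: mdot = PI * dP / 1000 = 5.017 * 1031.9 / 1000 = 5.177042 kg/s
Step 2: P = mdot*(h_in - h_out)/1000 = 5.177042*(2519.5 - 2347.7)/1000 = 0.88942 MW
P = 0.88942 MW


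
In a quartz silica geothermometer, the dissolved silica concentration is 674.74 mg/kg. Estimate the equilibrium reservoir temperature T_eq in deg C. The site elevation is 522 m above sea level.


T_eq = 1309 / (5.19 - log10(SiO2)) - 273.15
T_eq = 1309 / (5.19 - log10(674.74)) - 273.15
T_eq = 281.31 deg C


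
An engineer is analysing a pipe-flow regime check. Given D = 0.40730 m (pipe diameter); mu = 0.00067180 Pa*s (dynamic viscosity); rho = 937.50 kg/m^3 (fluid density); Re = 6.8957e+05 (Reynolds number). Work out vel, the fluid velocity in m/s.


vel = Re * mu / (rho * D)
vel = 6.8957e+05 * 0.00067180 / (937.50 * 0.40730)
vel = 1.2132 m/s


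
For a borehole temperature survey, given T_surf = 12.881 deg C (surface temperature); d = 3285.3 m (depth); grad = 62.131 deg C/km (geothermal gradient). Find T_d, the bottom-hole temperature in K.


T_d = T_surf + grad * d / 1000
T_d = 12.881 + 62.131 * 3285.3 / 1000
T_d = 217.0000 deg C
Convert to K: 217.0000 + 273.15 = 490.15 K
T_d = 490.15 K


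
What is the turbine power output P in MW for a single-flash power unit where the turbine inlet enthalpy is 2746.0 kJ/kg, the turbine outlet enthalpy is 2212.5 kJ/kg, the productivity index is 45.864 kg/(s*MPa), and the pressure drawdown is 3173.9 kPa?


Step 1: mdot = PI * dP / 1000 = 45.864 * 3173.9 / 1000 = 145.5677 kg/s
Step 2: P = mdot*(h_in - h_out)/1000 = 145.5677*(2746.0 - 2212.5)/1000 = 77.660 MW
P = 77.660 MW


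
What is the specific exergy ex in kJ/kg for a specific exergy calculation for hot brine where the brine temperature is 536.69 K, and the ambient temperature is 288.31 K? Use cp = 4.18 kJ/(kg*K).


ex = cp * ((T_b - T_0) - T_0 * ln(T_b/T_0))
ex = 4.18 * ((536.69 - 288.31) - 288.31 * ln(536.69/288.31))
ex = 289.38 kJ/kg


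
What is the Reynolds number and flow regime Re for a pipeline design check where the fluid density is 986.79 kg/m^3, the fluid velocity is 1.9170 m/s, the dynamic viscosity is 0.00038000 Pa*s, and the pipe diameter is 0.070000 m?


Step 1: Re = rho*vel*D/mu = 986.79*1.917*0.07/0.00038 = 3.4847e+05
Step 2: Re = 3.4847e+05 > 4000, so flow is turbulent.
Re = 3.4847e+05 (turbulent)


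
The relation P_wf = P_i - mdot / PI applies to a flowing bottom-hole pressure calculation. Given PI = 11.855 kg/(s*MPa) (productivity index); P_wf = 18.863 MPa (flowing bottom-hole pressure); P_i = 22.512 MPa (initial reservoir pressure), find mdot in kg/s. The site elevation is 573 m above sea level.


mdot = (P_i - P_wf) * PI
mdot = (22.512 - 18.863) * 11.855
mdot = 43.259 kg/s


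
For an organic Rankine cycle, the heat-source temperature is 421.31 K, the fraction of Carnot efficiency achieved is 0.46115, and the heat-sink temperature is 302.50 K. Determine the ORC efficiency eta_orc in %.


eta_orc = (1 - Tc/Th) * f * 100
eta_orc = (1 - 302.50/421.31) * 0.46115 * 100
eta_orc = 13.004 %


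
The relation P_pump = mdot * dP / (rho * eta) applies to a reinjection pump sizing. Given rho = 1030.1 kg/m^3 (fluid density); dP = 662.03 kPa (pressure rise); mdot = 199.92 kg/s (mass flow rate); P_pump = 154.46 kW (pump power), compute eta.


eta = mdot * dP / (rho * P_pump)
eta = 199.92 * 662.03 / (1030.1 * 154.46)
eta = 0.83184


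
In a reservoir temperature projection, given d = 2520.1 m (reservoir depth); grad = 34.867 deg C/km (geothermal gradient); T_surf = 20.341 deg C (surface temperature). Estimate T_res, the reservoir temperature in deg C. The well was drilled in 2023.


T_res = T_surf + grad * d / 1000
T_res = 20.341 + 34.867 * 2520.1 / 1000
T_res = 108.21 deg C


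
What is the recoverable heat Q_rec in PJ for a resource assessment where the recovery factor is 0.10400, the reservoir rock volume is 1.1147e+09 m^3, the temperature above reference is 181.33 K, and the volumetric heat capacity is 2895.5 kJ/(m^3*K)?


Step 1: Q_s = Vr*rhoc*dT/1e12 = 1.1147e+09*2895.5*181.33/1e12 = 585.2632 PJ
Step 2: Q_rec = Q_s * RF = 585.2632 * 0.104 = 60.867 PJ
Q_rec = 60.867 PJ


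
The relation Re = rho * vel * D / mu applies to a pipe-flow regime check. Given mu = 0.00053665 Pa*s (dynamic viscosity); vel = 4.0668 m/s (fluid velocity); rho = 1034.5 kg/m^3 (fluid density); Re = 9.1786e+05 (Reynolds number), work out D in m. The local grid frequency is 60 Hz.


D = Re * mu / (rho * vel)
D = 9.1786e+05 * 0.00053665 / (1034.5 * 4.0668)
D = 0.11708 m


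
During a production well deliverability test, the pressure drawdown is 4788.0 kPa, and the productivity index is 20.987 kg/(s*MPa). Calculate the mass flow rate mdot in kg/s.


mdot = PI * dP / 1000
mdot = 20.987 * 4788.0 / 1000
mdot = 100.49 kg/s


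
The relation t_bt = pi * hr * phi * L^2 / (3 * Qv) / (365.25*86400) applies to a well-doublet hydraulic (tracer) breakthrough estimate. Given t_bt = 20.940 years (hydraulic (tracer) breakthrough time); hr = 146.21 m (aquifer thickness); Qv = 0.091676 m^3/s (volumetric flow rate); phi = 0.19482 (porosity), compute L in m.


L = sqrt(t_bt*365.25*86400*3*Qv / (pi*hr*phi))
L = sqrt(20.940*365.25*86400*3*0.091676 / (pi*146.21*0.19482))
L = 1425.1 m


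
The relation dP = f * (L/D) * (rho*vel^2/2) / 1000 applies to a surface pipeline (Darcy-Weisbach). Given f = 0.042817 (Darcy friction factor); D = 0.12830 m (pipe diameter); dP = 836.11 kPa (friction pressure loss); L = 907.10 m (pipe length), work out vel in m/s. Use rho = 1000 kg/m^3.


vel = sqrt(dP*1000*2*D / (f*L*rho))
vel = sqrt(836.11*1000*2*0.12830 / (0.042817*907.10*1000))
vel = 2.3503 m/s


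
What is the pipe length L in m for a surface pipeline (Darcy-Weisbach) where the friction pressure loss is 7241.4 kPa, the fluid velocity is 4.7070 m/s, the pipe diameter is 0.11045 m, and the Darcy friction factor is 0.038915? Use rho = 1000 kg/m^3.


L = dP*1000*D / (f*rho*vel^2/2)
L = 7241.4*1000*0.11045 / (0.038915*1000*4.7070^2/2)
L = 1855.3 m


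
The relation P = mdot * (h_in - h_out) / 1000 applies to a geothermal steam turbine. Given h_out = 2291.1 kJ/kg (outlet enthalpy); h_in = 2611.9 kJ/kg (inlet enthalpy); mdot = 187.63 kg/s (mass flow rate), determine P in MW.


P = mdot * (h_in - h_out) / 1000
P = 187.63 * (2611.9 - 2291.1) / 1000
P = 60.192 MW


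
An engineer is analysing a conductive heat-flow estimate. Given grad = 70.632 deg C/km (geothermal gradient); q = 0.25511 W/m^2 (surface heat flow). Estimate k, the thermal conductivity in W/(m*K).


k = q * 1000 / grad
k = 0.25511 * 1000 / 70.632
k = 3.6118 W/(m*K)


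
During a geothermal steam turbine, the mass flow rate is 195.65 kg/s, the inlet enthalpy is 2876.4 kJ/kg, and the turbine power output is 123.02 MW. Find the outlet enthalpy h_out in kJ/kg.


h_out = h_in - P * 1000 / mdot
h_out = 2876.4 - 123.02 * 1000 / 195.65
h_out = 2247.6 kJ/kg


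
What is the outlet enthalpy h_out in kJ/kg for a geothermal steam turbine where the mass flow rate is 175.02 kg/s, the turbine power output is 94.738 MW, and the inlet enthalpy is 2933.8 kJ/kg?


h_out = h_in - P * 1000 / mdot
h_out = 2933.8 - 94.738 * 1000 / 175.02
h_out = 2392.5 kJ/kg


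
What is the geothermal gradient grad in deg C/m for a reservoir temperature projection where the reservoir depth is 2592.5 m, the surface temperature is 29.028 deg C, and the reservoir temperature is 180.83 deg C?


grad = (T_res - T_surf) / d * 1000
grad = (180.83 - 29.028) / 2592.5 * 1000
grad = 58.55429 deg C/km
Convert: 58.55429 deg C/km * 0.001 = 0.058554 deg C/m
grad = 0.058554 deg C/m


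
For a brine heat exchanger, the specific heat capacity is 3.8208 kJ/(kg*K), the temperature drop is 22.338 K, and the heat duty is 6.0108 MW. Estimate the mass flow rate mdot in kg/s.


mdot = Q * 1000 / (cp * dT)
mdot = 6.0108 * 1000 / (3.8208 * 22.338)
mdot = 70.426 kg/s


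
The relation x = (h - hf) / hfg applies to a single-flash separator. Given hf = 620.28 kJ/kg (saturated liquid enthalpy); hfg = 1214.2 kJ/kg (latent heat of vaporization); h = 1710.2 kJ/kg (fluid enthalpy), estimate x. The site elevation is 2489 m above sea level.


x = (h - hf) / hfg
x = (1710.2 - 620.28) / 1214.2
x = 0.89764


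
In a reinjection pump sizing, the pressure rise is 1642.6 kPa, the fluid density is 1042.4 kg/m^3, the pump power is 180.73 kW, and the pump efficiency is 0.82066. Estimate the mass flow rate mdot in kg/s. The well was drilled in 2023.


mdot = P_pump * rho * eta / dP
mdot = 180.73 * 1042.4 * 0.82066 / 1642.6
mdot = 94.123 kg/s


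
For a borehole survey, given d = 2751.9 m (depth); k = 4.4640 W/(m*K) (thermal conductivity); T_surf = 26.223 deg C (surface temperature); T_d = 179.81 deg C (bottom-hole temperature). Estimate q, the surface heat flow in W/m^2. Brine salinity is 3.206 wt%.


Step 1: grad = (T_d - T_surf)/d * 1000 = (179.81 - 26.223)/2751.9 * 1000 = 55.81126 deg C/km
Step 2: q = k * grad / 1000 = 4.464 * 55.81126 / 1000 = 0.24914 W/m^2
q = 0.24914 W/m^2


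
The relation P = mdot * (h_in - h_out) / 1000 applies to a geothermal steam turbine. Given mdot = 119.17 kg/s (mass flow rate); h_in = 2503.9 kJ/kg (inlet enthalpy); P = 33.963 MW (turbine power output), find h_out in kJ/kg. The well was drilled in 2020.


h_out = h_in - P * 1000 / mdot
h_out = 2503.9 - 33.963 * 1000 / 119.17
h_out = 2218.9 kJ/kg


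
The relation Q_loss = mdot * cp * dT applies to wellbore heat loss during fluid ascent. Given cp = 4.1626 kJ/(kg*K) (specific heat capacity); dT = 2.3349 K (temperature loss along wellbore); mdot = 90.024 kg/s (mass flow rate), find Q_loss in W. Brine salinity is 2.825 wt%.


Q_loss = mdot * cp * dT
Q_loss = 90.024 * 4.1626 * 2.3349
Q_loss = 874.9662 kW
Convert: 874.9662 kW * 1000.0 = 8.7497e+05 W
Q_loss = 8.7497e+05 W


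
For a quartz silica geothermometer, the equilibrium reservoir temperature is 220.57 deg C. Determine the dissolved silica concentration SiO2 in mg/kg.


SiO2 = 10^(5.19 - 1309/(T_eq + 273.15))
SiO2 = 10^(5.19 - 1309/(220.57 + 273.15))
SiO2 = 345.70 mg/kg


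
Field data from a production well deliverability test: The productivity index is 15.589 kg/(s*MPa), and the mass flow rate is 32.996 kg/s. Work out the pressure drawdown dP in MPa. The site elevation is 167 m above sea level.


dP = mdot * 1000 / PI
dP = 32.996 * 1000 / 15.589
dP = 2116.621 kPa
Convert: 2116.621 kPa * 0.001 = 2.1166 MPa
dP = 2.1166 MPa


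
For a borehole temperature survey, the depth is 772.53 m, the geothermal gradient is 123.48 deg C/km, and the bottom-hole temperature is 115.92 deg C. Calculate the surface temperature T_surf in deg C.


T_surf = T_d - grad * d / 1000
T_surf = 115.92 - 123.48 * 772.53 / 1000
T_surf = 20.528 deg C


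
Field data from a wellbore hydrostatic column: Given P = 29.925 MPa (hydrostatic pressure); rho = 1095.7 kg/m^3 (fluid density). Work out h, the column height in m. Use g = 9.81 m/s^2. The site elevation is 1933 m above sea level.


h = P * 1e6 / (g * rho)
h = 29.925 * 1e6 / (9.81 * 1095.7)
h = 2784.0 m


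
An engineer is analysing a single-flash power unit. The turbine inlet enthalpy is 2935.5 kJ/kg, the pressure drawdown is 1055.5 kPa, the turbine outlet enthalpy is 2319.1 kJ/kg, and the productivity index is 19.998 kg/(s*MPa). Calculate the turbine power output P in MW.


Step 1: mdot = PI * dP / 1000 = 19.998 * 1055.5 / 1000 = 21.10789 kg/s
Step 2: P = mdot*(h_in - h_out)/1000 = 21.10789*(2935.5 - 2319.1)/1000 = 13.011 MW
P = 13.011 MW


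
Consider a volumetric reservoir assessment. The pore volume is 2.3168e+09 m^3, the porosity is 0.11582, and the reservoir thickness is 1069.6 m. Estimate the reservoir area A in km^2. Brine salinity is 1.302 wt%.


A = Vp / (1e6 * hr * phi)
A = 2.3168e+09 / (1e6 * 1069.6 * 0.11582)
A = 18.702 km^2


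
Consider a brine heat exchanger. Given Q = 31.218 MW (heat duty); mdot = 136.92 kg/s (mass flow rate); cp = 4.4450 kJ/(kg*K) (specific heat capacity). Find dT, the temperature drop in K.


dT = Q * 1000 / (mdot * cp)
dT = 31.218 * 1000 / (136.92 * 4.4450)
dT = 51.294 K


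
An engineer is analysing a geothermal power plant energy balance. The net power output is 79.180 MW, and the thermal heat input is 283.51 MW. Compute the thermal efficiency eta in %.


eta = W_net / Q_in * 100
eta = 79.180 / 283.51 * 100
eta = 27.928 %


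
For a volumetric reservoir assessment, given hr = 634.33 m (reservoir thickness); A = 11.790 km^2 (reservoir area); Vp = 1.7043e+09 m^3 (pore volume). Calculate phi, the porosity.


phi = Vp / (A * 1e6 * hr)
phi = 1.7043e+09 / (11.790 * 1e6 * 634.33)
phi = 0.22789


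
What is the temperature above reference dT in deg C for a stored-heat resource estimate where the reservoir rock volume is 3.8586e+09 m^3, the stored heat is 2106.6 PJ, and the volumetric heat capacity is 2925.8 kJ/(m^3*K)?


dT = Q_s * 1e12 / (Vr * rhoc)
dT = 2106.6 * 1e12 / (3.8586e+09 * 2925.8)
dT = 186.5983 K
Convert (temperature difference, 1 K = 1 deg C): 186.5983 K = 186.5983 deg C
dT = 186.60 deg C


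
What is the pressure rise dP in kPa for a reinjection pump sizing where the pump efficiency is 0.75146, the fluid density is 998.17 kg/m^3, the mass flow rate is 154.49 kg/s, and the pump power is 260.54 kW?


dP = P_pump * rho * eta / mdot
dP = 260.54 * 998.17 * 0.75146 / 154.49
dP = 1265.0 kPa


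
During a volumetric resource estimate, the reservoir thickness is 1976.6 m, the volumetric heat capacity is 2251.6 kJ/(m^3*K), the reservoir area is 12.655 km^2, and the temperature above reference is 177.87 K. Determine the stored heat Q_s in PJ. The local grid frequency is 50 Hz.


Step 1: Vr = A*1e6*hr = 12.655*1e6*1976.6 = 2.501387e+10 m^3
Step 2: Q_s = Vr*rhoc*dT/1e12 = 2.501387e+10*2251.6*177.87/1e12 = 10018 PJ
Q_s = 10018 PJ


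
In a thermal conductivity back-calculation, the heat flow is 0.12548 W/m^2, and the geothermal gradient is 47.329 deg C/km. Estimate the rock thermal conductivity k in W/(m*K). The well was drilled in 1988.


k = q / (grad / 1000)
k = 0.12548 / (47.329 / 1000)
k = 2.6512 W/(m*K)


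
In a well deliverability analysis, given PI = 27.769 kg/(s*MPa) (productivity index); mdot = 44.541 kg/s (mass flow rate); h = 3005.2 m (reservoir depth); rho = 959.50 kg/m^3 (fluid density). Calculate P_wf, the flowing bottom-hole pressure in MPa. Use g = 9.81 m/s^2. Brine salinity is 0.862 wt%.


Step 1: P_i = rho*g*h/1e6 = 959.5*9.81*3005.2/1e6 = 28.28703 MPa
Step 2: P_wf = P_i - mdot/PI = 28.28703 - 44.541/27.769 = 26.683 MPa
P_wf = 26.683 MPa


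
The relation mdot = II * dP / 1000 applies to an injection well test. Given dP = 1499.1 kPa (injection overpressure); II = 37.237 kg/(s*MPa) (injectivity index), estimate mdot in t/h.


mdot = II * dP / 1000
mdot = 37.237 * 1499.1 / 1000
mdot = 55.82199 kg/s
Convert: 55.82199 kg/s * 3.6 = 200.96 t/h
mdot = 200.96 t/h


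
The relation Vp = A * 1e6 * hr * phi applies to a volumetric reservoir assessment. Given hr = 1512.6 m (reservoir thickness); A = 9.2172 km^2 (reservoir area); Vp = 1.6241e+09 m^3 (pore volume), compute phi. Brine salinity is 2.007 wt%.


phi = Vp / (A * 1e6 * hr)
phi = 1.6241e+09 / (9.2172 * 1e6 * 1512.6)
phi = 0.11649


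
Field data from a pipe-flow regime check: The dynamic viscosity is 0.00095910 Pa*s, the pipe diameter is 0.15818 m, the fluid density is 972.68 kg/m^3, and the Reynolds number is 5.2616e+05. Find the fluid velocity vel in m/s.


vel = Re * mu / (rho * D)
vel = 5.2616e+05 * 0.00095910 / (972.68 * 0.15818)
vel = 3.2799 m/s


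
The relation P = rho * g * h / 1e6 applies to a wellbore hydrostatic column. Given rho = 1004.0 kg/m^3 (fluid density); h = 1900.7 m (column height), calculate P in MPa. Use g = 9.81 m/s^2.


P = rho * g * h / 1e6
P = 1004.0 * 9.81 * 1900.7 / 1e6
P = 18.720 MPa


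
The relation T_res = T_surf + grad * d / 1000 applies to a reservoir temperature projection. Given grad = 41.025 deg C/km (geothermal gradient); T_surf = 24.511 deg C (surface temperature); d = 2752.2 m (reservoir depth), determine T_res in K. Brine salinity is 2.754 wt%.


T_res = T_surf + grad * d / 1000
T_res = 24.511 + 41.025 * 2752.2 / 1000
T_res = 137.4200 deg C
Convert to K: 137.4200 + 273.15 = 410.57 K
T_res = 410.57 K


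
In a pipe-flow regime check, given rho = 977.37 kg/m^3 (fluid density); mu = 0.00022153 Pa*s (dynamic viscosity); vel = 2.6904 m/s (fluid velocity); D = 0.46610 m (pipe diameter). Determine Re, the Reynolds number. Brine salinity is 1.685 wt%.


Re = rho * vel * D / mu
Re = 977.37 * 2.6904 * 0.46610 / 0.00022153
Re = 5.5325e+06


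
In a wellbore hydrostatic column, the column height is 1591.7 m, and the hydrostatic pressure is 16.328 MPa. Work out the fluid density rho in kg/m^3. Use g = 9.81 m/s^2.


rho = P * 1e6 / (g * h)
rho = 16.328 * 1e6 / (9.81 * 1591.7)
rho = 1045.7 kg/m^3


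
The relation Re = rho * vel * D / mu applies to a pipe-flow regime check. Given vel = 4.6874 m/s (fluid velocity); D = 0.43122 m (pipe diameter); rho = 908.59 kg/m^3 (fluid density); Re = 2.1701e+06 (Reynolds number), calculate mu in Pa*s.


mu = rho * vel * D / Re
mu = 908.59 * 4.6874 * 0.43122 / 2.1701e+06
mu = 0.00084629 Pa*s


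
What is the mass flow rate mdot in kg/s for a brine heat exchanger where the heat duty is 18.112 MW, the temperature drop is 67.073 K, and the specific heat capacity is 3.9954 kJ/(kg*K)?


mdot = Q * 1000 / (cp * dT)
mdot = 18.112 * 1000 / (3.9954 * 67.073)
mdot = 67.586 kg/s


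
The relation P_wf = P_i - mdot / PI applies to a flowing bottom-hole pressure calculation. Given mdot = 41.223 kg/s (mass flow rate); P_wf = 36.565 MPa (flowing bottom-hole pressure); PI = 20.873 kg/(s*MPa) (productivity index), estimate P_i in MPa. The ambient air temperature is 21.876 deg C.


P_i = P_wf + mdot / PI
P_i = 36.565 + 41.223 / 20.873
P_i = 38.540 MPa


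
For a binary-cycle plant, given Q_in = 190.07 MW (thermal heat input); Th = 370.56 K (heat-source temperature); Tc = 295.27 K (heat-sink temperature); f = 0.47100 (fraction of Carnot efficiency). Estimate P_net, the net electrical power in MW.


Step 1: eta = (1 - Tc/Th)*f = (1 - 295.27/370.56)*0.471 = 0.09569730
Step 2: P_net = eta * Q_in = 0.09569730 * 190.07 = 18.189 MW
P_net = 18.189 MW


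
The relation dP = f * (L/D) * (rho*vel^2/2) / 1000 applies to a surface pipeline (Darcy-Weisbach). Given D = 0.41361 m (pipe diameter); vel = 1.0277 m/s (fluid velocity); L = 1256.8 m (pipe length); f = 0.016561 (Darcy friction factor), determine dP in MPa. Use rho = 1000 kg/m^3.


dP = f * (L/D) * (rho*vel^2/2) / 1000
dP = 0.016561 * (1256.8/0.41361) * (1000*1.0277^2/2) / 1000
dP = 26.57446 kPa
Convert: 26.57446 kPa * 0.001 = 0.026574 MPa
dP = 0.026574 MPa


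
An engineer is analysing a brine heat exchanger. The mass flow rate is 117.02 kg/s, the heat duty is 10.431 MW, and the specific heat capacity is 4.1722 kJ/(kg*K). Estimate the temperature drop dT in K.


dT = Q * 1000 / (mdot * cp)
dT = 10.431 * 1000 / (117.02 * 4.1722)
dT = 21.365 K


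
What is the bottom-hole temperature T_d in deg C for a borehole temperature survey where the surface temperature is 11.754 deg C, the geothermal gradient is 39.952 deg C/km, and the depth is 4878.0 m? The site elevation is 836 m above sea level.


T_d = T_surf + grad * d / 1000
T_d = 11.754 + 39.952 * 4878.0 / 1000
T_d = 206.64 deg C


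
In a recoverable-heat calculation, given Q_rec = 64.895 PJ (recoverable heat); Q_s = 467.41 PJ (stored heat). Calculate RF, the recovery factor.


RF = Q_rec / Q_s
RF = 64.895 / 467.41
RF = 0.13884


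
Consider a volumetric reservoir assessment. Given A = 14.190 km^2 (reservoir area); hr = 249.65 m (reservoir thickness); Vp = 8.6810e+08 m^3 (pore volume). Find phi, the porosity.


phi = Vp / (A * 1e6 * hr)
phi = 8.6810e+08 / (14.190 * 1e6 * 249.65)
phi = 0.24505


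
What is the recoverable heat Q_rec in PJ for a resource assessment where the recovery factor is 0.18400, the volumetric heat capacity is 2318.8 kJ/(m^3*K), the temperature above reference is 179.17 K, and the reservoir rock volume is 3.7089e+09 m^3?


Step 1: Q_s = Vr*rhoc*dT/1e12 = 3.7089e+09*2318.8*179.17/1e12 = 1540.897 PJ
Step 2: Q_rec = Q_s * RF = 1540.897 * 0.184 = 283.53 PJ
Q_rec = 283.53 PJ


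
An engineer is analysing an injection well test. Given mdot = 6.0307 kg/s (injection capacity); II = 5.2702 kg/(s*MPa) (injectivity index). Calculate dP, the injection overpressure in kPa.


dP = mdot * 1000 / II
dP = 6.0307 * 1000 / 5.2702
dP = 1144.3 kPa


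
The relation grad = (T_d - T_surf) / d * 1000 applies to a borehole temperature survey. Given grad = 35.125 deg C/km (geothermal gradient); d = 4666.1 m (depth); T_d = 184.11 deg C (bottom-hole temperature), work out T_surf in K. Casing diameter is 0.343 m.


T_surf = T_d - grad * d / 1000
T_surf = 184.11 - 35.125 * 4666.1 / 1000
T_surf = 20.21324 deg C
Convert to K: 20.21324 + 273.15 = 293.36 K
T_surf = 293.36 K


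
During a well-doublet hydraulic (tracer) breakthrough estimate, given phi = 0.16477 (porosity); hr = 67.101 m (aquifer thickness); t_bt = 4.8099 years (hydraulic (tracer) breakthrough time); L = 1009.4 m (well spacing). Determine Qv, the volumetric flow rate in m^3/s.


Qv = pi*hr*phi*L^2 / (3*t_bt*365.25*86400)
Qv = pi*67.101*0.16477*1009.4^2 / (3*4.8099*365.25*86400)
Qv = 0.077718 m^3/s


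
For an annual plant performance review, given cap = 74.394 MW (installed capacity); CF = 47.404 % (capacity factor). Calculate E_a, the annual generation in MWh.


E_a = CF / 100 * cap * 8760
E_a = 47.404 / 100 * 74.394 * 8760
E_a = 3.0893e+05 MWh


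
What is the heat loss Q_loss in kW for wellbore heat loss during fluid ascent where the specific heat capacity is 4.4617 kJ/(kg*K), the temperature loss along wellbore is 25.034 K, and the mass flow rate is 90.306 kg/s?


Q_loss = mdot * cp * dT
Q_loss = 90.306 * 4.4617 * 25.034
Q_loss = 10087 kW


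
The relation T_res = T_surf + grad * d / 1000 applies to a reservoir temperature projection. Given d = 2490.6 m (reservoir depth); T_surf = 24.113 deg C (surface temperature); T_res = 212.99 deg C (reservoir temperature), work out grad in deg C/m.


grad = (T_res - T_surf) / d * 1000
grad = (212.99 - 24.113) / 2490.6 * 1000
grad = 75.83594 deg C/km
Convert: 75.83594 deg C/km * 0.001 = 0.075836 deg C/m
grad = 0.075836 deg C/m


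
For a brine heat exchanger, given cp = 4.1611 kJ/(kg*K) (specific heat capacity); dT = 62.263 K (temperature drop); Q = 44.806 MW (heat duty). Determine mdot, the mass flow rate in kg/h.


mdot = Q * 1000 / (cp * dT)
mdot = 44.806 * 1000 / (4.1611 * 62.263)
mdot = 172.9410 kg/s
Convert: 172.9410 kg/s * 3600.0 = 6.2259e+05 kg/h
mdot = 6.2259e+05 kg/h


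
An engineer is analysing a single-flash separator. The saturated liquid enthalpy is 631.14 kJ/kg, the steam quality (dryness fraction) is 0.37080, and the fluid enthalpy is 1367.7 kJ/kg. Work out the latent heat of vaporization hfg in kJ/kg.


hfg = (h - hf) / x
hfg = (1367.7 - 631.14) / 0.37080
hfg = 1986.4 kJ/kg


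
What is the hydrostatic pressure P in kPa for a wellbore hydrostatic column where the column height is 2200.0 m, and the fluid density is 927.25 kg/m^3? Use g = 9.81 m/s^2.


P = rho * g * h / 1e6
P = 927.25 * 9.81 * 2200.0 / 1e6
P = 20.01191 MPa
Convert: 20.01191 MPa * 1000.0 = 20012 kPa
P = 20012 kPa


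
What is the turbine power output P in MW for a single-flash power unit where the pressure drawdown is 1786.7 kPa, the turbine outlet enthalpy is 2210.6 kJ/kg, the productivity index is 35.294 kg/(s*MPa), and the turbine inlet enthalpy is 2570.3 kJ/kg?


Step 1: mdot = PI * dP / 1000 = 35.294 * 1786.7 / 1000 = 63.05979 kg/s
Step 2: P = mdot*(h_in - h_out)/1000 = 63.05979*(2570.3 - 2210.6)/1000 = 22.683 MW
P = 22.683 MW


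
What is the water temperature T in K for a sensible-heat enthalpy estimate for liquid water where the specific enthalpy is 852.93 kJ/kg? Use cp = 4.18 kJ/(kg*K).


T = h / cp
T = 852.93 / 4.18
T = 204.0502 deg C
Convert to K: 204.0502 + 273.15 = 477.20 K
T = 477.20 K


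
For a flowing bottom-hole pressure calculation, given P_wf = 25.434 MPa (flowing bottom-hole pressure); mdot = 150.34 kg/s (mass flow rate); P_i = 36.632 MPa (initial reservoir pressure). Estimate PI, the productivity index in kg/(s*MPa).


PI = mdot / (P_i - P_wf)
PI = 150.34 / (36.632 - 25.434)
PI = 13.426 kg/(s*MPa)


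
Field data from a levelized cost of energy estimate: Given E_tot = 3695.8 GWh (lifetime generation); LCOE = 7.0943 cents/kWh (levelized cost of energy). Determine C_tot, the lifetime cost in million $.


C_tot = LCOE / 100 * E_tot
C_tot = 7.0943 / 100 * 3695.8
C_tot = 262.19 million $


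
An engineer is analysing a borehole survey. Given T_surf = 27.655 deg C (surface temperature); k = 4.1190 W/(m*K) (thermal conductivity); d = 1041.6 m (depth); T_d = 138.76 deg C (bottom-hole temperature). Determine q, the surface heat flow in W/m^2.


Step 1: grad = (T_d - T_surf)/d * 1000 = (138.76 - 27.655)/1041.6 * 1000 = 106.6676 deg C/km
Step 2: q = k * grad / 1000 = 4.119 * 106.6676 / 1000 = 0.43936 W/m^2
q = 0.43936 W/m^2


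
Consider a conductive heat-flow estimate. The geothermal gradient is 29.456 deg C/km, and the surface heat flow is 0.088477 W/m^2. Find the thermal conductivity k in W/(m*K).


k = q * 1000 / grad
k = 0.088477 * 1000 / 29.456
k = 3.0037 W/(m*K)


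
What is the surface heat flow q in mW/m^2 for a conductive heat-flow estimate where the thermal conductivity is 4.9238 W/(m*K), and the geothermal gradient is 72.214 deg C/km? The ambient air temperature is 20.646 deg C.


q = k * grad / 1000
q = 4.9238 * 72.214 / 1000
q = 0.3555673 W/m^2
Convert: 0.3555673 W/m^2 * 1000.0 = 355.57 mW/m^2
q = 355.57 mW/m^2


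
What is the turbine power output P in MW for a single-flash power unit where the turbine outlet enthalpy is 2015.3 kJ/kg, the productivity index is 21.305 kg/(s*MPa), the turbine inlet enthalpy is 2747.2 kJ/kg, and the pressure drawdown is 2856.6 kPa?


Step 1: mdot = PI * dP / 1000 = 21.305 * 2856.6 / 1000 = 60.85986 kg/s
Step 2: P = mdot*(h_in - h_out)/1000 = 60.85986*(2747.2 - 2015.3)/1000 = 44.543 MW
P = 44.543 MW


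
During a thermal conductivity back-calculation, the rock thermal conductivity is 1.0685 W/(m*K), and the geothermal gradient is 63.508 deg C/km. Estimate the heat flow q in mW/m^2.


q = k * grad / 1000
q = 1.0685 * 63.508 / 1000
q = 0.06785830 W/m^2
Convert: 0.06785830 W/m^2 * 1000.0 = 67.858 mW/m^2
q = 67.858 mW/m^2


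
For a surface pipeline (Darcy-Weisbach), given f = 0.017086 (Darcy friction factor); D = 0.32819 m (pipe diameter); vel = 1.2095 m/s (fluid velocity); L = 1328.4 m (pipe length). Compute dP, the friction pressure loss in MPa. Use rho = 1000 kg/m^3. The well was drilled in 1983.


dP = f * (L/D) * (rho*vel^2/2) / 1000
dP = 0.017086 * (1328.4/0.32819) * (1000*1.2095^2/2) / 1000
dP = 50.58546 kPa
Convert: 50.58546 kPa * 0.001 = 0.050585 MPa
dP = 0.050585 MPa


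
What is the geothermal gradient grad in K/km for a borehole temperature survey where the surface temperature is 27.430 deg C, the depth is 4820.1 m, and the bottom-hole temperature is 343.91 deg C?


grad = (T_d - T_surf) / d * 1000
grad = (343.91 - 27.430) / 4820.1 * 1000
grad = 65.65839 deg C/km
Convert: 65.65839 deg C/km * 1.0 = 65.658 K/km
grad = 65.658 K/km


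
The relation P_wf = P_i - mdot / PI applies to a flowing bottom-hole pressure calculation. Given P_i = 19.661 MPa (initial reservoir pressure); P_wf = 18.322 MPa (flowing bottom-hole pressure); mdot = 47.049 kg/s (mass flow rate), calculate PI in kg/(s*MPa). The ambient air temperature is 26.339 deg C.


PI = mdot / (P_i - P_wf)
PI = 47.049 / (19.661 - 18.322)
PI = 35.137 kg/(s*MPa)


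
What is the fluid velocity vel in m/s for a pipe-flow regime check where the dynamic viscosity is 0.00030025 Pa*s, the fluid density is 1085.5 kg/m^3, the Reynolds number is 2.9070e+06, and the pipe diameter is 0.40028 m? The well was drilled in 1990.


vel = Re * mu / (rho * D)
vel = 2.9070e+06 * 0.00030025 / (1085.5 * 0.40028)
vel = 2.0088 m/s


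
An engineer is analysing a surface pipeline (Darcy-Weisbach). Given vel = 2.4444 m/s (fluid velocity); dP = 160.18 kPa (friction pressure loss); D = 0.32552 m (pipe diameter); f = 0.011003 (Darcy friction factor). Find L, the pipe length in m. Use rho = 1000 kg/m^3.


L = dP*1000*D / (f*rho*vel^2/2)
L = 160.18*1000*0.32552 / (0.011003*1000*2.4444^2/2)
L = 1586.2 m


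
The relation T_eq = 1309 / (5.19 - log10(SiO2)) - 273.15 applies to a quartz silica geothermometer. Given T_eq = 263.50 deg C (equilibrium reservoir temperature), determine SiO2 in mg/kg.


SiO2 = 10^(5.19 - 1309/(T_eq + 273.15))
SiO2 = 10^(5.19 - 1309/(263.50 + 273.15))
SiO2 = 563.37 mg/kg


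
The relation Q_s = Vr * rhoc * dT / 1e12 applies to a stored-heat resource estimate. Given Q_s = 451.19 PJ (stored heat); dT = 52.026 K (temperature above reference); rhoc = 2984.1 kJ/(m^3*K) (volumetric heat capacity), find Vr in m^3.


Vr = Q_s * 1e12 / (rhoc * dT)
Vr = 451.19 * 1e12 / (2984.1 * 52.026)
Vr = 2.9062e+09 m^3


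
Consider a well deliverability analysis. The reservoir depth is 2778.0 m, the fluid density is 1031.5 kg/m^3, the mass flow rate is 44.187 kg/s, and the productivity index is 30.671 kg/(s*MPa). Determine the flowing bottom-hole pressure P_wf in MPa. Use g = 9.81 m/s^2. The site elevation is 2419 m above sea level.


Step 1: P_i = rho*g*h/1e6 = 1031.5*9.81*2778.0/1e6 = 28.11062 MPa
Step 2: P_wf = P_i - mdot/PI = 28.11062 - 44.187/30.671 = 26.670 MPa
P_wf = 26.670 MPa


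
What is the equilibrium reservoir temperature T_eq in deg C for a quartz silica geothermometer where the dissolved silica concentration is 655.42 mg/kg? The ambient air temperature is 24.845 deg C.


T_eq = 1309 / (5.19 - log10(SiO2)) - 273.15
T_eq = 1309 / (5.19 - log10(655.42)) - 273.15
T_eq = 278.36 deg C


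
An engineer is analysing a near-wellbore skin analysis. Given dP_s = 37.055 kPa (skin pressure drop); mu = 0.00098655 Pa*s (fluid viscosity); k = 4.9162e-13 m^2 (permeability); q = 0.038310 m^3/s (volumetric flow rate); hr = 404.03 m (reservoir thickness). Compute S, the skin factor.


S = dP_s * 1000 * 2*pi*k*hr / (q*mu)
S = 37.055 * 1000 * 2*pi*4.9162e-13*404.03 / (0.038310*0.00098655)
S = 1.2236


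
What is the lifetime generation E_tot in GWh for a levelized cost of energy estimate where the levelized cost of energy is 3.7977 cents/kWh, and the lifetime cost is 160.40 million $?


E_tot = C_tot / LCOE * 100
E_tot = 160.40 / 3.7977 * 100
E_tot = 4223.6 GWh


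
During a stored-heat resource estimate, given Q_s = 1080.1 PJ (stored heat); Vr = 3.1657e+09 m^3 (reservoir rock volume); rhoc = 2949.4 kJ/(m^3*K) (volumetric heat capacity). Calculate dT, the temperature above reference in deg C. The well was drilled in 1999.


dT = Q_s * 1e12 / (Vr * rhoc)
dT = 1080.1 * 1e12 / (3.1657e+09 * 2949.4)
dT = 115.6806 K
Convert (temperature difference, 1 K = 1 deg C): 115.6806 K = 115.6806 deg C
dT = 115.68 deg C


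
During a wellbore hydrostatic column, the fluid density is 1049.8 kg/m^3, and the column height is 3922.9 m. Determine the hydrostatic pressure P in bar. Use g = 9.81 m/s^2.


P = rho * g * h / 1e6
P = 1049.8 * 9.81 * 3922.9 / 1e6
P = 40.40013 MPa
Convert: 40.40013 MPa * 10.0 = 404.00 bar
P = 404.00 bar


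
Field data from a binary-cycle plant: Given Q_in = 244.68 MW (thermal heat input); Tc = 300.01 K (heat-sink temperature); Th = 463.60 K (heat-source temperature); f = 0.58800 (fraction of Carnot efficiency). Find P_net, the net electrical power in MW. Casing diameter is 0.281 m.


Step 1: eta = (1 - Tc/Th)*f = (1 - 300.01/463.6)*0.588 = 0.2074869
Step 2: P_net = eta * Q_in = 0.2074869 * 244.68 = 50.768 MW
P_net = 50.768 MW


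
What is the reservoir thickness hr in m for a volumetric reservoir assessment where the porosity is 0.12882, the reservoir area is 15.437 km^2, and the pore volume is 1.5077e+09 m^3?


hr = Vp / (A * 1e6 * phi)
hr = 1.5077e+09 / (15.437 * 1e6 * 0.12882)
hr = 758.17 m


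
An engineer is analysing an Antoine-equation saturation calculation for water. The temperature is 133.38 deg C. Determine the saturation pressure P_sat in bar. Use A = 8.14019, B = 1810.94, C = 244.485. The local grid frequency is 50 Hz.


P_sat = 10^(A - B/(C + T)) / 760 * 0.101325
P_sat = 10^(8.14019 - 1810.94/(244.485 + 133.38)) / 760 * 0.101325
P_sat = 0.2968485 MPa
Convert: 0.2968485 MPa * 10.0 = 2.9685 bar
P_sat = 2.9685 bar


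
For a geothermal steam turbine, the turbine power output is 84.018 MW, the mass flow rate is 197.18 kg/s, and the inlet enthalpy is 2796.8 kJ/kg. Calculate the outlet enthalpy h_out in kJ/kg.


h_out = h_in - P * 1000 / mdot
h_out = 2796.8 - 84.018 * 1000 / 197.18
h_out = 2370.7 kJ/kg


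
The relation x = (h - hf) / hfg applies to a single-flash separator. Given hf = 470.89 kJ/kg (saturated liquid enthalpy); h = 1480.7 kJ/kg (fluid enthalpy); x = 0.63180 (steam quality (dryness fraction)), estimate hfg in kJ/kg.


hfg = (h - hf) / x
hfg = (1480.7 - 470.89) / 0.63180
hfg = 1598.3 kJ/kg


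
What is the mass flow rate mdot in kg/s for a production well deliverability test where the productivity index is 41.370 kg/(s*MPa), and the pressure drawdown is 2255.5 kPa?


mdot = PI * dP / 1000
mdot = 41.370 * 2255.5 / 1000
mdot = 93.310 kg/s


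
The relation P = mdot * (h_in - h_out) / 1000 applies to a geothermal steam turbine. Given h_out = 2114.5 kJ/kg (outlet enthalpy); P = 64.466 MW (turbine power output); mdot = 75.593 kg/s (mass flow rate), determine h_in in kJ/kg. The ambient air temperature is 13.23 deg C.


h_in = h_out + P * 1000 / mdot
h_in = 2114.5 + 64.466 * 1000 / 75.593
h_in = 2967.3 kJ/kg


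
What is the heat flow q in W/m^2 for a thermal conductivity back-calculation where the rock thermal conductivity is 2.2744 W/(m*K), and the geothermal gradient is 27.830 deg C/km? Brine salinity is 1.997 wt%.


q = k * grad / 1000
q = 2.2744 * 27.830 / 1000
q = 0.063297 W/m^2


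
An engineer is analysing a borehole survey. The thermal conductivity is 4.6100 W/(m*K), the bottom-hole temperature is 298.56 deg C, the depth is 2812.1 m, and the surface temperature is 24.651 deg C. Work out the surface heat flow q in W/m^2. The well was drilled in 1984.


Step 1: grad = (T_d - T_surf)/d * 1000 = (298.56 - 24.651)/2812.1 * 1000 = 97.40372 deg C/km
Step 2: q = k * grad / 1000 = 4.61 * 97.40372 / 1000 = 0.44903 W/m^2
q = 0.44903 W/m^2


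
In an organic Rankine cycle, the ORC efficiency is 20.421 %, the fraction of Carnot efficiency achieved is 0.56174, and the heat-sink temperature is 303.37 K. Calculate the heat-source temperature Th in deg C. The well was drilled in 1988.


Th = Tc / (1 - (eta_orc/100)/f)
Th = 303.37 / (1 - (20.421/100)/0.56174)
Th = 476.6455 K
Convert to deg C: 476.6455 - 273.15 = 203.50 deg C
Th = 203.50 deg C


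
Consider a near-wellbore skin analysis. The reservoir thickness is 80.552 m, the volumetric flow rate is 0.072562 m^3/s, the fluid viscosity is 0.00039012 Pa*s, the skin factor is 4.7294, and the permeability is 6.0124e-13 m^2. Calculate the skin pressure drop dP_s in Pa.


dP_s = S * q * mu / (2*pi*k*hr) / 1000
dP_s = 4.7294 * 0.072562 * 0.00039012 / (2*pi*6.0124e-13*80.552) / 1000
dP_s = 439.9562 kPa
Convert: 439.9562 kPa * 1000.0 = 4.3996e+05 Pa
dP_s = 4.3996e+05 Pa
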